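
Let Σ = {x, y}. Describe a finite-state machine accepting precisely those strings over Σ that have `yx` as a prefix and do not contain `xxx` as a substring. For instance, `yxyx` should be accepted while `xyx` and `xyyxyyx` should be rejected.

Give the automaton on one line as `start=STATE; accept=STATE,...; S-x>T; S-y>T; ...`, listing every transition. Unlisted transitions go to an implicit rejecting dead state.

start=S0; accept=S3,S4,S5; S0-x>S1; S0-y>S2; S1-x>S1; S1-y>S1; S2-x>S3; S2-y>S1; S3-x>S4; S3-y>S5; S4-x>S1; S4-y>S5; S5-x>S3; S5-y>S5

Run two small machines in parallel and take their product. One (4 states) tracks whether the input so far still matches the prefix `yx`; the other (4 states) tracks partial matches of the forbidden pattern `xxx`. Each combined state is a pair, one component from each; accept when both components accept. Equivalent product states are then merged.
A 6-state machine:
        x   y  
>  S0   S1  S2 
   S1   S1  S1 
   S2   S3  S1 
 * S3   S4  S5 
 * S4   S1  S5 
 * S5   S3  S5 
(> = start, * = accepting)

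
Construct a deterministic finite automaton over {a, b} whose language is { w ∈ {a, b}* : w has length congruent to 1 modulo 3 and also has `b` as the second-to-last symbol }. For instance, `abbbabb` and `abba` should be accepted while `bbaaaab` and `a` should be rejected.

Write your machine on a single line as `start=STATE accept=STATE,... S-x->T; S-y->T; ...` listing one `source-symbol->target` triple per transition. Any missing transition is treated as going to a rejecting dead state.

start=s0; accept=s13,s14; s0-a->s1; s0-b->s2; s1-a->s3; s1-b->s4; s2-a->s5; s2-b->s6; s3-a->s7; s3-b->s8; s4-a->s9; s4-b->s10; s5-a->s7; s5-b->s8; s6-a->s9; s6-b->s10; s7-a->s11; s7-b->s12; s8-a->s13; s8-b->s14; s9-a->s11; s9-b->s12; s10-a->s13; s10-b->s14; s11-a->s3; s11-b->s4; s12-a->s5; s12-b->s6; s13-a->s3; s13-b->s4; s14-a->s5; s14-b->s6

Build one automaton per condition and run them in lockstep. One (3 states) tracks the input length modulo 3; the other (7 states) tracks the last 2 symbols read. Each combined state is a pair, one component from each; accept when both components accept.
A 15-state machine:
          a    b  
>  s0     s1   s2 
   s1     s3   s4 
   s2     s5   s6 
   s3     s7   s8 
   s4     s9  s10 
   s5     s7   s8 
   s6     s9  s10 
   s7    s11  s12 
   s8    s13  s14 
   s9    s11  s12 
   s10   s13  s14 
   s11    s3   s4 
   s12    s5   s6 
 * s13    s3   s4 
 * s14    s5   s6 
(> = start, * = accepting)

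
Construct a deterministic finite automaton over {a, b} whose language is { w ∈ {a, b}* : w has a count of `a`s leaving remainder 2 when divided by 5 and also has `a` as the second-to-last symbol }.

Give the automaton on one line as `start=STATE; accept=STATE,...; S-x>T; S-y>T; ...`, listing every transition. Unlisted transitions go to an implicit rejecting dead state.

Build one automaton per condition and run them in lockstep. The first has 5 states tracking the count of `a`s modulo 5; the second has 7 states tracking the last 2 symbols read. A product state is a pair (one from each), accepting exactly when both do. Equivalent product states are then merged.
A 9-state machine:
        a   b  
>  S0   S1  S0 
   S1   S2  S3 
 * S2   S4  S5 
   S3   S6  S3 
   S4   S7  S4 
 * S5   S4  S8 
   S6   S4  S5 
   S7   S0  S7 
   S8   S4  S8 
(> = start, * = accepting)

start=S0; accept=S2,S5; S0-a>S1; S0-b>S0; S1-a>S2; S1-b>S3; S2-a>S4; S2-b>S5; S3-a>S6; S3-b>S3; S4-a>S7; S4-b>S4; S5-a>S4; S5-b>S8; S6-a>S4; S6-b>S5; S7-a>S0; S7-b>S7; S8-a>S4; S8-b>S8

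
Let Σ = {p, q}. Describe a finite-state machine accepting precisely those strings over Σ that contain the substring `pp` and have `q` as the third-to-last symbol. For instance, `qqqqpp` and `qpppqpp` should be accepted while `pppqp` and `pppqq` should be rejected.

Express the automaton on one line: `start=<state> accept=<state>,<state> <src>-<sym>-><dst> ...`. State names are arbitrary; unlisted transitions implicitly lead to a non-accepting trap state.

Handle the two conditions separately and then intersect. One (3 states) tracks whether and how much of `pp` has been seen; the other (15 states) tracks the last 3 symbols read. Each combined state is a pair, one component from each; accept when both components accept.
With 20 states:
          p    q  
>  s0     s1   s2 
   s1     s3   s4 
   s2     s5   s6 
   s3     s7   s8 
   s4     s9  s10 
   s5    s11  s12 
   s6    s13  s14 
   s7     s7   s8 
   s8    s15  s16 
   s9    s11  s12 
   s10   s13  s14 
 * s11    s7   s8 
   s12    s9  s10 
   s13   s11  s12 
   s14   s13  s14 
   s15   s11  s17 
   s16   s18  s19 
 * s17   s15  s16 
 * s18   s11  s17 
 * s19   s18  s19 
(> = start, * = accepting)

start=s0 accept=s11,s17,s18,s19 s0-p->s1 s0-q->s2 s1-p->s3 s1-q->s4 s2-p->s5 s2-q->s6 s3-p->s7 s3-q->s8 s4-p->s9 s4-q->s10 s5-p->s11 s5-q->s12 s6-p->s13 s6-q->s14 s7-p->s7 s7-q->s8 s8-p->s15 s8-q->s16 s9-p->s11 s9-q->s12 s10-p->s13 s10-q->s14 s11-p->s7 s11-q->s8 s12-p->s9 s12-q->s10 s13-p->s11 s13-q->s12 s14-p->s13 s14-q->s14 s15-p->s11 s15-q->s17 s16-p->s18 s16-q->s19 s17-p->s15 s17-q->s16 s18-p->s11 s18-q->s17 s19-p->s18 s19-q->s19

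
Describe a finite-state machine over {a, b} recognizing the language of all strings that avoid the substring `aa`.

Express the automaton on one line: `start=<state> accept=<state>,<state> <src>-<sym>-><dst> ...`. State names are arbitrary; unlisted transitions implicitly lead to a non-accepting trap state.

start=S0 accept=S0,S1 S0-a->S1 S0-b->S0 S1-a->S2 S1-b->S0 S2-a->S2 S2-b->S2

Track partial matches of the forbidden pattern `aa`. State S2 is a dead state reached once `aa` has occurred; every other state accepts. S0 means no part of `aa` is currently matched.
With 3 states:
        a   b  
>* S0   S1  S0 
 * S1   S2  S0 
   S2   S2  S2 
(> = start, * = accepting)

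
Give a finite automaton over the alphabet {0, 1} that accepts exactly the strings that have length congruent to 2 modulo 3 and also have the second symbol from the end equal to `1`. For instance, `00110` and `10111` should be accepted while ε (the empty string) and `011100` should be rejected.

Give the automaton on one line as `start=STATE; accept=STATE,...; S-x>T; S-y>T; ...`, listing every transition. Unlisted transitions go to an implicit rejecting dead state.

Build one automaton per condition and run them in lockstep. The first has 3 states tracking the input length modulo 3; the second has 7 states tracking the last 2 symbols read. A product state is a pair (one from each), accepting exactly when both do. Minimizing collapses redundant product states.
        0   1  
>  q0   q1  q2 
   q1   q3  q3 
   q2   q4  q4 
   q3   q0  q0 
 * q4   q0  q0 
(> = start, * = accepting)

start=q0; accept=q4; q0-0>q1; q0-1>q2; q1-0>q3; q1-1>q3; q2-0>q4; q2-1>q4; q3-0>q0; q3-1>q0; q4-0>q0; q4-1>q0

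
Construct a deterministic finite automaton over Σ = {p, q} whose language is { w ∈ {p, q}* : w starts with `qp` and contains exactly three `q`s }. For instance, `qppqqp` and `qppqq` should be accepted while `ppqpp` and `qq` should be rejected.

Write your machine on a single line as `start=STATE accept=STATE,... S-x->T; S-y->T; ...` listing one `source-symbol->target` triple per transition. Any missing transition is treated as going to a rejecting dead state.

start=s0; accept=s8; s0-p->s1; s0-q->s2; s1-p->s1; s1-q->s3; s2-p->s4; s2-q->s5; s3-p->s3; s3-q->s5; s4-p->s4; s4-q->s6; s5-p->s5; s5-q->s7; s6-p->s6; s6-q->s8; s7-p->s7; s7-q->s9; s8-p->s8; s8-q->s10; s9-p->s9; s9-q->s9; s10-p->s10; s10-q->s10

Handle the two conditions separately and then intersect. The first has 4 states tracking whether the input so far still matches the prefix `qp`; the second has 5 states tracking the count of `q`s, saturating at 4. A product state is a pair (one from each), accepting exactly when both do.
An 11-state machine:
          p    q  
>  s0     s1   s2 
   s1     s1   s3 
   s2     s4   s5 
   s3     s3   s5 
   s4     s4   s6 
   s5     s5   s7 
   s6     s6   s8 
   s7     s7   s9 
 * s8     s8  s10 
   s9     s9   s9 
   s10   s10  s10 
(> = start, * = accepting)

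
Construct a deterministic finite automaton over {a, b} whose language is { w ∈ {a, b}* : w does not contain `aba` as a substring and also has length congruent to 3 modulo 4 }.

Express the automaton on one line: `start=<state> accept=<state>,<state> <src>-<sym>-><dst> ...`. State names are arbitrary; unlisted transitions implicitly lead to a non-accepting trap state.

start=S0 accept=S6,S7,S9 S0-a->S1 S0-b->S2 S1-a->S3 S1-b->S4 S2-a->S3 S2-b->S5 S3-a->S6 S3-b->S7 S4-a->S8 S4-b->S9 S5-a->S6 S5-b->S9 S6-a->S10 S6-b->S11 S7-a->S8 S7-b->S0 S8-a->S8 S8-b->S8 S9-a->S10 S9-b->S0 S10-a->S1 S10-b->S12 S11-a->S8 S11-b->S2 S12-a->S8 S12-b->S5

Build one automaton per condition and run them in lockstep. The first has 4 states tracking partial matches of the forbidden pattern `aba`; the second has 4 states tracking the input length modulo 4. A product state is a pair (one from each), accepting exactly when both do. Minimizing collapses redundant product states.
          a    b  
>  S0     S1   S2 
   S1     S3   S4 
   S2     S3   S5 
   S3     S6   S7 
   S4     S8   S9 
   S5     S6   S9 
 * S6    S10  S11 
 * S7     S8   S0 
   S8     S8   S8 
 * S9    S10   S0 
   S10    S1  S12 
   S11    S8   S2 
   S12    S8   S5 
(> = start, * = accepting)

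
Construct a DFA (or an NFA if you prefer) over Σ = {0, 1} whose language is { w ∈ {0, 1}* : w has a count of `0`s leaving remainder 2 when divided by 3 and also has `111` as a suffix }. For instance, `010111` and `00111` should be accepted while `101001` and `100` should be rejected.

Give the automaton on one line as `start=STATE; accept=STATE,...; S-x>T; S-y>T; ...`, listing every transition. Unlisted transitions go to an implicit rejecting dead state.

Build one automaton per condition and run them in lockstep. One (3 states) tracks the count of `0`s modulo 3; the other (4 states) tracks how much of the suffix `111` has currently been matched. Each combined state is a pair, one component from each; accept when both components accept. Equivalent product states are then merged.
A 6-state machine:
        0   1  
>  q0   q1  q0 
   q1   q2  q1 
   q2   q0  q3 
   q3   q0  q4 
   q4   q0  q5 
 * q5   q0  q5 
(> = start, * = accepting)

start=q0; accept=q5; q0-0>q1; q0-1>q0; q1-0>q2; q1-1>q1; q2-0>q0; q2-1>q3; q3-0>q0; q3-1>q4; q4-0>q0; q4-1>q5; q5-0>q0; q5-1>q5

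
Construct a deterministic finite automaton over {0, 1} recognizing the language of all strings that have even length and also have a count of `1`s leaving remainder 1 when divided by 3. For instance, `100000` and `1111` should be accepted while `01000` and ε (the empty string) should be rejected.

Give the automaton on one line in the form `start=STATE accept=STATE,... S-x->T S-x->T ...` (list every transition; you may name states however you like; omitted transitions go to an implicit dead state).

Handle the two conditions separately and then intersect. One (2 states) tracks the input length modulo 2; the other (3 states) tracks the count of `1`s modulo 3. Each combined state is a pair, one component from each; accept when both components accept.
6 states suffice.
        0   1  
>  s0   s1  s2 
   s1   s0  s3 
   s2   s3  s4 
 * s3   s2  s5 
   s4   s5  s1 
   s5   s4  s0 
(> = start, * = accepting)

start=s0 accept=s3 s0-0->s1 s0-1->s2 s1-0->s0 s1-1->s3 s2-0->s3 s2-1->s4 s3-0->s2 s3-1->s5 s4-0->s5 s4-1->s1 s5-0->s4 s5-1->s0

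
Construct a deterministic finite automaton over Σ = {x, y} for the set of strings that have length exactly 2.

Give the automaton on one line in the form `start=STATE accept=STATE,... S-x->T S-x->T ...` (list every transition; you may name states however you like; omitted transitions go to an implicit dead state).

We only need to distinguish lengths 0, 1, …, 2, and '>2'. Chain A → B → C → D on every symbol, with D looping. Accepting states: {C}.
4 states suffice.
       x  y 
>  A   B  B 
   B   C  C 
 * C   D  D 
   D   D  D 
(> = start, * = accepting)

start=A accept=C A-x->B A-y->B B-x->C B-y->C C-x->D C-y->D D-x->D D-y->D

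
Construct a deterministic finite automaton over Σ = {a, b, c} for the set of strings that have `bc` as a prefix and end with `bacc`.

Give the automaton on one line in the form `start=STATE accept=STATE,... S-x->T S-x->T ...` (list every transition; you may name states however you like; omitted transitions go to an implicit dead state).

start=s0 accept=s7 s0-a->s1 s0-b->s2 s0-c->s1 s1-a->s1 s1-b->s1 s1-c->s1 s2-a->s1 s2-b->s1 s2-c->s3 s3-a->s3 s3-b->s4 s3-c->s3 s4-a->s5 s4-b->s4 s4-c->s3 s5-a->s3 s5-b->s4 s5-c->s6 s6-a->s3 s6-b->s4 s6-c->s7 s7-a->s3 s7-b->s4 s7-c->s3

Handle the two conditions separately and then intersect. One (4 states) tracks whether the input so far still matches the prefix `bc`; the other (5 states) tracks how much of the suffix `bacc` has currently been matched. Each combined state is a pair, one component from each; accept when both components accept. After merging equivalent states the machine shrinks.
An 8-state machine:
        a   b   c  
>  s0   s1  s2  s1 
   s1   s1  s1  s1 
   s2   s1  s1  s3 
   s3   s3  s4  s3 
   s4   s5  s4  s3 
   s5   s3  s4  s6 
   s6   s3  s4  s7 
 * s7   s3  s4  s3 
(> = start, * = accepting)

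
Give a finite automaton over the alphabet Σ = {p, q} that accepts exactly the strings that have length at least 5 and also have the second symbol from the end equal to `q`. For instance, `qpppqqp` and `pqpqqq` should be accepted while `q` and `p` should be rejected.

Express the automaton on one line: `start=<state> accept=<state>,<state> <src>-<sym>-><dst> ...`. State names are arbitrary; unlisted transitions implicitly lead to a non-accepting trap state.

Run two small machines in parallel and take their product. One (7 states) tracks the input length, saturating at 6; the other (7 states) tracks the last 2 symbols read. Each combined state is a pair, one component from each; accept when both components accept.
23 states suffice.
       p  q 
>  A   B  C 
   B   D  E 
   C   F  G 
   D   H  I 
   E   J  K 
   F   H  I 
   G   J  K 
   H   L  M 
   I   N  O 
   J   L  M 
   K   N  O 
   L   P  Q 
   M   R  S 
   N   P  Q 
   O   R  S 
   P   T  U 
   Q   V  W 
 * R   T  U 
 * S   V  W 
   T   T  U 
   U   V  W 
 * V   T  U 
 * W   V  W 
(> = start, * = accepting)

start=A accept=R,S,V,W A-p->B A-q->C B-p->D B-q->E C-p->F C-q->G D-p->H D-q->I E-p->J E-q->K F-p->H F-q->I G-p->J G-q->K H-p->L H-q->M I-p->N I-q->O J-p->L J-q->M K-p->N K-q->O L-p->P L-q->Q M-p->R M-q->S N-p->P N-q->Q O-p->R O-q->S P-p->T P-q->U Q-p->V Q-q->W R-p->T R-q->U S-p->V S-q->W T-p->T T-q->U U-p->V U-q->W V-p->T V-q->U W-p->V W-q->W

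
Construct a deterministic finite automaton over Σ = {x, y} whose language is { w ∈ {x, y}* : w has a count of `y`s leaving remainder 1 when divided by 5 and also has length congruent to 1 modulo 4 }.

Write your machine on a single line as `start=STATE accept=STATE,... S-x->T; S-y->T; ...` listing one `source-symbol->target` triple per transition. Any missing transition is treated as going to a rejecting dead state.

start=A; accept=C; A-x->B; A-y->C; B-x->D; B-y->E; C-x->E; C-y->F; D-x->G; D-y->H; E-x->H; E-y->I; F-x->I; F-y->J; G-x->A; G-y->K; H-x->K; H-y->L; I-x->L; I-y->M; J-x->M; J-y->N; K-x->C; K-y->O; L-x->O; L-y->P; M-x->P; M-y->Q; N-x->Q; N-y->B; O-x->F; O-y->R; P-x->R; P-y->S; Q-x->S; Q-y->D; R-x->J; R-y->T; S-x->T; S-y->G; T-x->N; T-y->A

Run two small machines in parallel and take their product. The first has 5 states tracking the count of `y`s modulo 5; the second has 4 states tracking the input length modulo 4. A product state is a pair (one from each), accepting exactly when both do.
With 20 states:
       x  y 
>  A   B  C 
   B   D  E 
 * C   E  F 
   D   G  H 
   E   H  I 
   F   I  J 
   G   A  K 
   H   K  L 
   I   L  M 
   J   M  N 
   K   C  O 
   L   O  P 
   M   P  Q 
   N   Q  B 
   O   F  R 
   P   R  S 
   Q   S  D 
   R   J  T 
   S   T  G 
   T   N  A 
(> = start, * = accepting)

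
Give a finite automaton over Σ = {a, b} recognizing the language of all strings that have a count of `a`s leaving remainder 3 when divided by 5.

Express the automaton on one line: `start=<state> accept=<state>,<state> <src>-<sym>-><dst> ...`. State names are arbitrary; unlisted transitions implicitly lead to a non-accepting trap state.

start=s0 accept=s3 s0-a->s1 s0-b->s0 s1-a->s2 s1-b->s1 s2-a->s3 s2-b->s2 s3-a->s4 s3-b->s3 s4-a->s0 s4-b->s4

The only thing that matters is how many `a`s have appeared, reduced mod 5. Use one state per residue: s0 for 0, …, s4 for 4. Reading `a` moves to the next residue; anything else stays put. s3 is accepting.
A 5-state machine:
        a   b  
>  s0   s1  s0 
   s1   s2  s1 
   s2   s3  s2 
 * s3   s4  s3 
   s4   s0  s4 
(> = start, * = accepting)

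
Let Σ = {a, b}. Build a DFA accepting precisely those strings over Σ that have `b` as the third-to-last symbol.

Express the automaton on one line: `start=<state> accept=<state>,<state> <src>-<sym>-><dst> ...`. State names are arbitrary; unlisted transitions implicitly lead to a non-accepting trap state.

start=q0 accept=q11,q12,q13,q14 q0-a->q1 q0-b->q2 q1-a->q3 q1-b->q4 q2-a->q5 q2-b->q6 q3-a->q7 q3-b->q8 q4-a->q9 q4-b->q10 q5-a->q11 q5-b->q12 q6-a->q13 q6-b->q14 q7-a->q7 q7-b->q8 q8-a->q9 q8-b->q10 q9-a->q11 q9-b->q12 q10-a->q13 q10-b->q14 q11-a->q7 q11-b->q8 q12-a->q9 q12-b->q10 q13-a->q11 q13-b->q12 q14-a->q13 q14-b->q14

A DFA must remember the last 3 symbols (since which symbol is third-to-last isn't known until the input ends). Use one state per possible window of the last ≤3 symbols; accept from those whose window starts with `b`.
          a    b  
>  q0     q1   q2 
   q1     q3   q4 
   q2     q5   q6 
   q3     q7   q8 
   q4     q9  q10 
   q5    q11  q12 
   q6    q13  q14 
   q7     q7   q8 
   q8     q9  q10 
   q9    q11  q12 
   q10   q13  q14 
 * q11    q7   q8 
 * q12    q9  q10 
 * q13   q11  q12 
 * q14   q13  q14 
(> = start, * = accepting)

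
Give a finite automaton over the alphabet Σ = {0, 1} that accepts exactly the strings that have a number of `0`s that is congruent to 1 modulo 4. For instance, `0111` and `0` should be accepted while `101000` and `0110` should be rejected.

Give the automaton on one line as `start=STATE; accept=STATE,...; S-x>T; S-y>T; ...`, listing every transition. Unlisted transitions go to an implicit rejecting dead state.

Keep the running count of `0`s modulo 4: each `0` advances along the cycle q0 → q1 → q2 → q3 → q0 while other symbols loop. Accept at q1.
With 4 states:
        0   1  
>  q0   q1  q0 
 * q1   q2  q1 
   q2   q3  q2 
   q3   q0  q3 
(> = start, * = accepting)

start=q0; accept=q1; q0-0>q1; q0-1>q0; q1-0>q2; q1-1>q1; q2-0>q3; q2-1>q2; q3-0>q0; q3-1>q3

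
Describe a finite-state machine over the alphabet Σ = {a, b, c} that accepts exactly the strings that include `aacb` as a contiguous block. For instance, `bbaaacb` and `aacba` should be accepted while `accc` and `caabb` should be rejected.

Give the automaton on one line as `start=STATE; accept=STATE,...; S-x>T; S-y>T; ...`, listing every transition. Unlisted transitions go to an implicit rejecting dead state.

Track how much of `aacb` has been matched so far: state q0 is no progress, q4 is the absorbing accept state reached once `aacb` has occurred. Intermediate states record partial matches; on a mismatch, fall back to the longest reusable overlap.
5 states suffice.
        a   b   c  
>  q0   q1  q0  q0 
   q1   q2  q0  q0 
   q2   q2  q0  q3 
   q3   q1  q4  q0 
 * q4   q4  q4  q4 
(> = start, * = accepting)

start=q0; accept=q4; q0-a>q1; q0-b>q0; q0-c>q0; q1-a>q2; q1-b>q0; q1-c>q0; q2-a>q2; q2-b>q0; q2-c>q3; q3-a>q1; q3-b>q4; q3-c>q0; q4-a>q4; q4-b>q4; q4-c>q4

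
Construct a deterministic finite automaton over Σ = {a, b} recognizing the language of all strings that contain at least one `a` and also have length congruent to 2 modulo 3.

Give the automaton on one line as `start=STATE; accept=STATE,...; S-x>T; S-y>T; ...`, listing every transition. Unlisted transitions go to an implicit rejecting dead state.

Handle the two conditions separately and then intersect. The first has 3 states tracking the count of `a`s, saturating at 2; the second has 3 states tracking the input length modulo 3. A product state is a pair (one from each), accepting exactly when both do.
9 states suffice.
        a   b  
>  q0   q1  q2 
   q1   q3  q4 
   q2   q4  q5 
 * q3   q6  q6 
 * q4   q6  q7 
   q5   q7  q0 
   q6   q8  q8 
   q7   q8  q1 
   q8   q3  q3 
(> = start, * = accepting)

start=q0; accept=q3,q4; q0-a>q1; q0-b>q2; q1-a>q3; q1-b>q4; q2-a>q4; q2-b>q5; q3-a>q6; q3-b>q6; q4-a>q6; q4-b>q7; q5-a>q7; q5-b>q0; q6-a>q8; q6-b>q8; q7-a>q8; q7-b>q1; q8-a>q3; q8-b>q3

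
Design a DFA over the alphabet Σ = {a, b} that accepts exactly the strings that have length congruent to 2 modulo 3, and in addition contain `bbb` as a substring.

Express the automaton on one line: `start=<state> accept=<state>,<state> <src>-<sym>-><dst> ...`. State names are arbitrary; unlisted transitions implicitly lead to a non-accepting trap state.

start=S0 accept=S11 S0-a->S1 S0-b->S2 S1-a->S3 S1-b->S4 S2-a->S3 S2-b->S5 S3-a->S0 S3-b->S6 S4-a->S0 S4-b->S7 S5-a->S0 S5-b->S8 S6-a->S1 S6-b->S9 S7-a->S1 S7-b->S10 S8-a->S10 S8-b->S10 S9-a->S3 S9-b->S11 S10-a->S11 S10-b->S11 S11-a->S8 S11-b->S8

Handle the two conditions separately and then intersect. One (3 states) tracks the input length modulo 3; the other (4 states) tracks whether and how much of `bbb` has been seen. Each combined state is a pair, one component from each; accept when both components accept.
          a    b  
>  S0     S1   S2 
   S1     S3   S4 
   S2     S3   S5 
   S3     S0   S6 
   S4     S0   S7 
   S5     S0   S8 
   S6     S1   S9 
   S7     S1  S10 
   S8    S10  S10 
   S9     S3  S11 
   S10   S11  S11 
 * S11    S8   S8 
(> = start, * = accepting)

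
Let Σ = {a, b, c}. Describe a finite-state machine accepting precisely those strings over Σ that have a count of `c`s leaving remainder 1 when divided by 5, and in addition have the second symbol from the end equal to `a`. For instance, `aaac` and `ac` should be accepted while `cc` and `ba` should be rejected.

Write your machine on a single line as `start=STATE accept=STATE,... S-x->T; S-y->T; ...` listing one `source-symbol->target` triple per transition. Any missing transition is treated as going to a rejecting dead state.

start=q0; accept=q3,q6; q0-a->q1; q0-b->q0; q0-c->q2; q1-a->q1; q1-b->q0; q1-c->q3; q2-a->q4; q2-b->q2; q2-c->q5; q3-a->q4; q3-b->q2; q3-c->q5; q4-a->q6; q4-b->q3; q4-c->q5; q5-a->q5; q5-b->q5; q5-c->q7; q6-a->q6; q6-b->q3; q6-c->q5; q7-a->q7; q7-b->q7; q7-c->q8; q8-a->q8; q8-b->q8; q8-c->q0

Handle the two conditions separately and then intersect. The first has 5 states tracking the count of `c`s modulo 5; the second has 13 states tracking the last 2 symbols read. A product state is a pair (one from each), accepting exactly when both do. Equivalent product states are then merged.
9 states suffice.
        a   b   c  
>  q0   q1  q0  q2 
   q1   q1  q0  q3 
   q2   q4  q2  q5 
 * q3   q4  q2  q5 
   q4   q6  q3  q5 
   q5   q5  q5  q7 
 * q6   q6  q3  q5 
   q7   q7  q7  q8 
   q8   q8  q8  q0 
(> = start, * = accepting)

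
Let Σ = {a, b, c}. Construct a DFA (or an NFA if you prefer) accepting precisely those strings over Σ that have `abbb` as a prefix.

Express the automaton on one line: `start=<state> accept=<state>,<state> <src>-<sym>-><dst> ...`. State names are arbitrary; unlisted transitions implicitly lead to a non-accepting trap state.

Walk along `abbb` while the input agrees: from q0 take `a` to q1, and so on. Any deviation drops to the rejecting sink q5. Once q4 is reached the prefix is confirmed and every continuation is accepted.
A 6-state machine:
        a   b   c  
>  q0   q1  q5  q5 
   q1   q5  q2  q5 
   q2   q5  q3  q5 
   q3   q5  q4  q5 
 * q4   q4  q4  q4 
   q5   q5  q5  q5 
(> = start, * = accepting)

start=q0 accept=q4 q0-a->q1 q0-b->q5 q0-c->q5 q1-a->q5 q1-b->q2 q1-c->q5 q2-a->q5 q2-b->q3 q2-c->q5 q3-a->q5 q3-b->q4 q3-c->q5 q4-a->q4 q4-b->q4 q4-c->q4 q5-a->q5 q5-b->q5 q5-c->q5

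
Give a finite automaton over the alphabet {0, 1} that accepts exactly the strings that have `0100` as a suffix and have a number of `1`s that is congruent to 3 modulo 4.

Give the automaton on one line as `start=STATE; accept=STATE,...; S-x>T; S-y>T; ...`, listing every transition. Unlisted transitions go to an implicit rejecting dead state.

start=q0; accept=q7; q0-0>q0; q0-1>q1; q1-0>q1; q1-1>q2; q2-0>q3; q2-1>q4; q3-0>q3; q3-1>q5; q4-0>q4; q4-1>q0; q5-0>q6; q5-1>q0; q6-0>q7; q6-1>q0; q7-0>q4; q7-1>q0

Handle the two conditions separately and then intersect. The first has 5 states tracking how much of the suffix `0100` has currently been matched; the second has 4 states tracking the count of `1`s modulo 4. A product state is a pair (one from each), accepting exactly when both do. After merging equivalent states the machine shrinks.
        0   1  
>  q0   q0  q1 
   q1   q1  q2 
   q2   q3  q4 
   q3   q3  q5 
   q4   q4  q0 
   q5   q6  q0 
   q6   q7  q0 
 * q7   q4  q0 
(> = start, * = accepting)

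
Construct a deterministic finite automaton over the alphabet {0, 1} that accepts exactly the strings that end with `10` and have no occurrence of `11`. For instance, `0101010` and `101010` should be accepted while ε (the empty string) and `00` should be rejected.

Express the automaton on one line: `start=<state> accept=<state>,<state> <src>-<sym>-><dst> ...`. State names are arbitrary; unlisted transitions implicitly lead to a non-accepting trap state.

Run two small machines in parallel and take their product. One (3 states) tracks how much of the suffix `10` has currently been matched; the other (3 states) tracks partial matches of the forbidden pattern `11`. Each combined state is a pair, one component from each; accept when both components accept. Equivalent product states are then merged.
        0   1  
>  s0   s0  s1 
   s1   s2  s3 
 * s2   s0  s1 
   s3   s3  s3 
(> = start, * = accepting)

start=s0 accept=s2 s0-0->s0 s0-1->s1 s1-0->s2 s1-1->s3 s2-0->s0 s2-1->s1 s3-0->s3 s3-1->s3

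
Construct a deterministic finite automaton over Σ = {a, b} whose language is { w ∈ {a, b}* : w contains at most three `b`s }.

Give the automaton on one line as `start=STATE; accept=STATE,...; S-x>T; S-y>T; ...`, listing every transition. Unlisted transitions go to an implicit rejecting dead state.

start=q0; accept=q0,q1,q2,q3; q0-a>q0; q0-b>q1; q1-a>q1; q1-b>q2; q2-a>q2; q2-b>q3; q3-a>q3; q3-b>q4; q4-a>q4; q4-b>q4

Count `b`s, saturating at 4: states q0 through q3 mean 0 through 3 `b`s seen; q4 means more than 3. Each `b` increments (capped at q4); other symbols loop. Accept from {q0, q1, q2, q3}.
With 5 states:
        a   b  
>* q0   q0  q1 
 * q1   q1  q2 
 * q2   q2  q3 
 * q3   q3  q4 
   q4   q4  q4 
(> = start, * = accepting)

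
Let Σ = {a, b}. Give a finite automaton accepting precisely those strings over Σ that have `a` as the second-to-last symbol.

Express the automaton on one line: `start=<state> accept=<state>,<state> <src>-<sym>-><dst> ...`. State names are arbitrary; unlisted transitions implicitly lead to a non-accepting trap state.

start=S0 accept=S3,S4 S0-a->S1 S0-b->S2 S1-a->S3 S1-b->S4 S2-a->S5 S2-b->S6 S3-a->S3 S3-b->S4 S4-a->S5 S4-b->S6 S5-a->S3 S5-b->S4 S6-a->S5 S6-b->S6

Because acceptance depends on a position counted from the end, the machine has to buffer the most recent 2 symbols. Make each state the string of the last up-to-2 symbols read; on input `x` shift the window left and append `x`. Accept when the buffered window has length 2 and begins with `a`.
7 states suffice.
        a   b  
>  S0   S1  S2 
   S1   S3  S4 
   S2   S5  S6 
 * S3   S3  S4 
 * S4   S5  S6 
   S5   S3  S4 
   S6   S5  S6 
(> = start, * = accepting)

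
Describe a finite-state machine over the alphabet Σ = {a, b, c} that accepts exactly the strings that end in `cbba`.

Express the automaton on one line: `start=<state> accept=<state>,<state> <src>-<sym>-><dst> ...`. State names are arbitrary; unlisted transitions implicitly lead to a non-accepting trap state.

start=q0 accept=q4 q0-a->q0 q0-b->q0 q0-c->q1 q1-a->q0 q1-b->q2 q1-c->q1 q2-a->q0 q2-b->q3 q2-c->q1 q3-a->q4 q3-b->q0 q3-c->q1 q4-a->q0 q4-b->q0 q4-c->q1

Remember how much of `cbba` the current input suffix matches. State q0 means no match yet; q1 means the last symbol is `c`; q2 means the last 2 symbols are `cb`; q3 means the last 3 symbols are `cbb`; q4 means the last 4 symbols are `cbba`. Only q4 accepts. On a mismatch, fall back to the longest proper suffix that is still a prefix of `cbba`.
With 5 states:
        a   b   c  
>  q0   q0  q0  q1 
   q1   q0  q2  q1 
   q2   q0  q3  q1 
   q3   q4  q0  q1 
 * q4   q0  q0  q1 
(> = start, * = accepting)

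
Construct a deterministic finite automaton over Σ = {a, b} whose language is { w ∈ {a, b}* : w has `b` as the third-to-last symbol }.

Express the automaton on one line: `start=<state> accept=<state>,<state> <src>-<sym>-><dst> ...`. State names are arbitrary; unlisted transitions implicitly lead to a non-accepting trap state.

Because acceptance depends on a position counted from the end, the machine has to buffer the most recent 3 symbols. Make each state the string of the last up-to-3 symbols read; on input `x` shift the window left and append `x`. Accept when the buffered window has length 3 and begins with `b`.
With 15 states:
          a    b  
>  S0     S1   S2 
   S1     S3   S4 
   S2     S5   S6 
   S3     S7   S8 
   S4     S9  S10 
   S5    S11  S12 
   S6    S13  S14 
   S7     S7   S8 
   S8     S9  S10 
   S9    S11  S12 
   S10   S13  S14 
 * S11    S7   S8 
 * S12    S9  S10 
 * S13   S11  S12 
 * S14   S13  S14 
(> = start, * = accepting)

start=S0 accept=S11,S12,S13,S14 S0-a->S1 S0-b->S2 S1-a->S3 S1-b->S4 S2-a->S5 S2-b->S6 S3-a->S7 S3-b->S8 S4-a->S9 S4-b->S10 S5-a->S11 S5-b->S12 S6-a->S13 S6-b->S14 S7-a->S7 S7-b->S8 S8-a->S9 S8-b->S10 S9-a->S11 S9-b->S12 S10-a->S13 S10-b->S14 S11-a->S7 S11-b->S8 S12-a->S9 S12-b->S10 S13-a->S11 S13-b->S12 S14-a->S13 S14-b->S14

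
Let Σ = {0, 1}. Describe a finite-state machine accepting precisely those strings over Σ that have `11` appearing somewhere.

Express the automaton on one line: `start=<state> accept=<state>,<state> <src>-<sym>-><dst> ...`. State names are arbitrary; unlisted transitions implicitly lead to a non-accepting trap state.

States q0..q1 record the length of the longest prefix of `11` that matches the current input suffix. Reaching q2 means `11` has been seen, and we stay there forever. Accept from q2.
        0   1  
>  q0   q0  q1 
   q1   q0  q2 
 * q2   q2  q2 
(> = start, * = accepting)

start=q0 accept=q2 q0-0->q0 q0-1->q1 q1-0->q0 q1-1->q2 q2-0->q2 q2-1->q2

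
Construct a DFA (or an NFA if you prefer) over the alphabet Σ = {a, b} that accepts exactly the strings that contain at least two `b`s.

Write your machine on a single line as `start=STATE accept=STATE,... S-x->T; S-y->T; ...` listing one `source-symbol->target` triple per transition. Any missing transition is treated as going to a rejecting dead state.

start=S0; accept=S2,S3; S0-a->S0; S0-b->S1; S1-a->S1; S1-b->S2; S2-a->S2; S2-b->S3; S3-a->S3; S3-b->S3

Count `b`s, saturating at 3: states S0 through S2 mean 0 through 2 `b`s seen; S3 means more than 2. Each `b` increments (capped at S3); other symbols loop. Accept from {S2, S3}.
4 states suffice.
        a   b  
>  S0   S0  S1 
   S1   S1  S2 
 * S2   S2  S3 
 * S3   S3  S3 
(> = start, * = accepting)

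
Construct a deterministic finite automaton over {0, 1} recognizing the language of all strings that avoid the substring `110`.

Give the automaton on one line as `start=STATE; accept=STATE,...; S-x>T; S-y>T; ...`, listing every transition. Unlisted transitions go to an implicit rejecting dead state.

Track partial matches of the forbidden pattern `110`. State S3 is a dead state reached once `110` has occurred; every other state accepts. S0 means no part of `110` is currently matched.
A 4-state machine:
        0   1  
>* S0   S0  S1 
 * S1   S0  S2 
 * S2   S3  S2 
   S3   S3  S3 
(> = start, * = accepting)

start=S0; accept=S0,S1,S2; S0-0>S0; S0-1>S1; S1-0>S0; S1-1>S2; S2-0>S3; S2-1>S2; S3-0>S3; S3-1>S3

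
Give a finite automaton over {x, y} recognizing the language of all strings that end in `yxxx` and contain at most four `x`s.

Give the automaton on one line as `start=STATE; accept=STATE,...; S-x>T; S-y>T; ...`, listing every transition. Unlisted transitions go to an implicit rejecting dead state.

Handle the two conditions separately and then intersect. One (5 states) tracks how much of the suffix `yxxx` has currently been matched; the other (6 states) tracks the count of `x`s, saturating at 5. Each combined state is a pair, one component from each; accept when both components accept.
          x    y  
>  s0     s1   s2 
   s1     s3   s4 
   s2     s5   s2 
   s3     s6   s7 
   s4     s8   s4 
   s5     s9   s4 
   s6    s10  s11 
   s7    s12   s7 
   s8    s13   s7 
   s9    s14   s7 
   s10   s15  s16 
   s11   s17  s11 
   s12   s18  s11 
   s13   s19  s11 
 * s14   s10  s11 
   s15   s15  s20 
   s16   s21  s16 
   s17   s22  s16 
   s18   s23  s16 
 * s19   s15  s16 
   s20   s21  s20 
   s21   s22  s20 
   s22   s23  s20 
   s23   s15  s20 
(> = start, * = accepting)

start=s0; accept=s14,s19; s0-x>s1; s0-y>s2; s1-x>s3; s1-y>s4; s2-x>s5; s2-y>s2; s3-x>s6; s3-y>s7; s4-x>s8; s4-y>s4; s5-x>s9; s5-y>s4; s6-x>s10; s6-y>s11; s7-x>s12; s7-y>s7; s8-x>s13; s8-y>s7; s9-x>s14; s9-y>s7; s10-x>s15; s10-y>s16; s11-x>s17; s11-y>s11; s12-x>s18; s12-y>s11; s13-x>s19; s13-y>s11; s14-x>s10; s14-y>s11; s15-x>s15; s15-y>s20; s16-x>s21; s16-y>s16; s17-x>s22; s17-y>s16; s18-x>s23; s18-y>s16; s19-x>s15; s19-y>s16; s20-x>s21; s20-y>s20; s21-x>s22; s21-y>s20; s22-x>s23; s22-y>s20; s23-x>s15; s23-y>s20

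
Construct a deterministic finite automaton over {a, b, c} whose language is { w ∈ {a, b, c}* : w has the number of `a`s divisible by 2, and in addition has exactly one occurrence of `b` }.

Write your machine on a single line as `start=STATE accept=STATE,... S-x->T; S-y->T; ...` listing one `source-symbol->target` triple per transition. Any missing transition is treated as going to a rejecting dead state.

Build one automaton per condition and run them in lockstep. One (2 states) tracks the count of `a`s modulo 2; the other (3 states) tracks the count of `b`s, saturating at 2. Each combined state is a pair, one component from each; accept when both components accept. After merging equivalent states the machine shrinks.
A 5-state machine:
        a   b   c  
>  S0   S1  S2  S0 
   S1   S0  S3  S1 
 * S2   S3  S4  S2 
   S3   S2  S4  S3 
   S4   S4  S4  S4 
(> = start, * = accepting)

start=S0; accept=S2; S0-a->S1; S0-b->S2; S0-c->S0; S1-a->S0; S1-b->S3; S1-c->S1; S2-a->S3; S2-b->S4; S2-c->S2; S3-a->S2; S3-b->S4; S3-c->S3; S4-a->S4; S4-b->S4; S4-c->S4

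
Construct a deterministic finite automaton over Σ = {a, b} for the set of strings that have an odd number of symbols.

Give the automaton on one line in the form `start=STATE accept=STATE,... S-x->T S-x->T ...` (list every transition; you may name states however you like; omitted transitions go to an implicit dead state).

start=S0 accept=S1 S0-a->S1 S0-b->S1 S1-a->S0 S1-b->S0

Count input length modulo 2: every symbol advances one step around the cycle S0 → S1 → S0. Accept at S1.
With 2 states:
        a   b  
>  S0   S1  S1 
 * S1   S0  S0 
(> = start, * = accepting)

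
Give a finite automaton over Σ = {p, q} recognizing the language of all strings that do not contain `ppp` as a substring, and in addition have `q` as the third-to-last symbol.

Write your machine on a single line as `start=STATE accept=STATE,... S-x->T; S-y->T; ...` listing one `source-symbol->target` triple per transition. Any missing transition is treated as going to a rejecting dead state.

start=S0; accept=S7,S8,S9,S10; S0-p->S1; S0-q->S2; S1-p->S3; S1-q->S2; S2-p->S4; S2-q->S5; S3-p->S6; S3-q->S2; S4-p->S7; S4-q->S8; S5-p->S9; S5-q->S10; S6-p->S6; S6-q->S6; S7-p->S6; S7-q->S2; S8-p->S4; S8-q->S5; S9-p->S7; S9-q->S8; S10-p->S9; S10-q->S10

Build one automaton per condition and run them in lockstep. The first has 4 states tracking partial matches of the forbidden pattern `ppp`; the second has 15 states tracking the last 3 symbols read. A product state is a pair (one from each), accepting exactly when both do. Equivalent product states are then merged.
With 11 states:
          p    q  
>  S0     S1   S2 
   S1     S3   S2 
   S2     S4   S5 
   S3     S6   S2 
   S4     S7   S8 
   S5     S9  S10 
   S6     S6   S6 
 * S7     S6   S2 
 * S8     S4   S5 
 * S9     S7   S8 
 * S10    S9  S10 
(> = start, * = accepting)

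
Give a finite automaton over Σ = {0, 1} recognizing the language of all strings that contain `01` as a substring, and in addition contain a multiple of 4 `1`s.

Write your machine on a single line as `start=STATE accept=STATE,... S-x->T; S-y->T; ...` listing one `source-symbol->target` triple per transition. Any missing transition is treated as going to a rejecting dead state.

Handle the two conditions separately and then intersect. One (3 states) tracks whether and how much of `01` has been seen; the other (4 states) tracks the count of `1`s modulo 4. Each combined state is a pair, one component from each; accept when both components accept. After merging equivalent states the machine shrinks.
        0   1  
>  q0   q1  q2 
   q1   q1  q3 
   q2   q3  q4 
   q3   q3  q5 
   q4   q5  q6 
   q5   q5  q7 
   q6   q7  q0 
   q7   q7  q8 
 * q8   q8  q3 
(> = start, * = accepting)

start=q0; accept=q8; q0-0->q1; q0-1->q2; q1-0->q1; q1-1->q3; q2-0->q3; q2-1->q4; q3-0->q3; q3-1->q5; q4-0->q5; q4-1->q6; q5-0->q5; q5-1->q7; q6-0->q7; q6-1->q0; q7-0->q7; q7-1->q8; q8-0->q8; q8-1->q3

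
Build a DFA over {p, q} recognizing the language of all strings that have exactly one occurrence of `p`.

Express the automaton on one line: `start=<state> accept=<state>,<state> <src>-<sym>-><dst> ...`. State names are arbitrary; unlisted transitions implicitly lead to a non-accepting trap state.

start=A accept=B A-p->B A-q->A B-p->C B-q->B C-p->C C-q->C

Only the number of `p`s matters, and only up to 2. Make a chain A → B → C advanced by each `p` (with C absorbing); every other symbol self-loops. The accepting set is {B}.
A 3-state machine:
       p  q 
>  A   B  A 
 * B   C  B 
   C   C  C 
(> = start, * = accepting)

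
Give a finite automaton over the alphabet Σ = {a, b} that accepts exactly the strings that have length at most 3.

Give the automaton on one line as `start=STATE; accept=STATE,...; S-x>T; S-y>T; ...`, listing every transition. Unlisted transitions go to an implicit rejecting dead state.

Count input length up to 4: every symbol moves from s0 toward s4, which means 'more than 3' and absorbs. Accept from {s0, s1, s2, s3}.
        a   b  
>* s0   s1  s1 
 * s1   s2  s2 
 * s2   s3  s3 
 * s3   s4  s4 
   s4   s4  s4 
(> = start, * = accepting)

start=s0; accept=s0,s1,s2,s3; s0-a>s1; s0-b>s1; s1-a>s2; s1-b>s2; s2-a>s3; s2-b>s3; s3-a>s4; s3-b>s4; s4-a>s4; s4-b>s4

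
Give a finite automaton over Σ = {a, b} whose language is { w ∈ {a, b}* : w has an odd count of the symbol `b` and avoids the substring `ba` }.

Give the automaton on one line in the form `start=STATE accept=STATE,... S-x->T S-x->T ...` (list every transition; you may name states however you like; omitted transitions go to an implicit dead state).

start=S0 accept=S1 S0-a->S0 S0-b->S1 S1-a->S2 S1-b->S3 S2-a->S2 S2-b->S2 S3-a->S2 S3-b->S1

Build one automaton per condition and run them in lockstep. One (2 states) tracks the count of `b`s modulo 2; the other (3 states) tracks partial matches of the forbidden pattern `ba`. Each combined state is a pair, one component from each; accept when both components accept. Minimizing collapses redundant product states.
With 4 states:
        a   b  
>  S0   S0  S1 
 * S1   S2  S3 
   S2   S2  S2 
   S3   S2  S1 
(> = start, * = accepting)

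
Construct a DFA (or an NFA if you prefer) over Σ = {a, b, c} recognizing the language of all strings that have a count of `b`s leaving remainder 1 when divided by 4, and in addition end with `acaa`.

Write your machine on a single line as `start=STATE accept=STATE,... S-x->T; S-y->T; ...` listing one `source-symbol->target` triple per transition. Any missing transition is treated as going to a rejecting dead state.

Run two small machines in parallel and take their product. The first has 4 states tracking the count of `b`s modulo 4; the second has 5 states tracking how much of the suffix `acaa` has currently been matched. A product state is a pair (one from each), accepting exactly when both do. Equivalent product states are then merged.
        a   b   c  
>  s0   s0  s1  s0 
   s1   s2  s3  s1 
   s2   s2  s3  s4 
   s3   s3  s5  s3 
   s4   s6  s3  s1 
   s5   s5  s0  s5 
   s6   s7  s3  s4 
 * s7   s2  s3  s4 
(> = start, * = accepting)

start=s0; accept=s7; s0-a->s0; s0-b->s1; s0-c->s0; s1-a->s2; s1-b->s3; s1-c->s1; s2-a->s2; s2-b->s3; s2-c->s4; s3-a->s3; s3-b->s5; s3-c->s3; s4-a->s6; s4-b->s3; s4-c->s1; s5-a->s5; s5-b->s0; s5-c->s5; s6-a->s7; s6-b->s3; s6-c->s4; s7-a->s2; s7-b->s3; s7-c->s4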